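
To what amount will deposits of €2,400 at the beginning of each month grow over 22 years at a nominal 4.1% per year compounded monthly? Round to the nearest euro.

i = 0.041/12 = 0.00341667 per month; n = 22·12 = 264.
FV = 2400 × [(1+0.00341667)^264 − 1] / 0.00341667 × (1+i) = 2400 × 428.994736 = 1,029,587.3656
(Beginning-of-period payments → annuity-due factor ×(1+i).)

€1,029,587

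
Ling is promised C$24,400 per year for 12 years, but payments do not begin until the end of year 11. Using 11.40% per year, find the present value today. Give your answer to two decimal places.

Value one period before first payment (t=10): 24400 × [1 − (1+0.114)^(−12)] / 0.114 = 24400 × 6.370484 = 155,439.8008
Discount back 10 years: 155,439.8008 × (1+0.114)^(−10) = 155,439.8008 × 0.339741 = 52,809.2893

C$52,809.29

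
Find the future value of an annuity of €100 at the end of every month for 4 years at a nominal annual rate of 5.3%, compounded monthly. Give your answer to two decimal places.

€5,333.68

i = 0.053/12 = 0.00441667 per month; n = 4·12 = 48.
Accumulation factor s(48|0.00441667) = 53.336829; FV = 100 × 53.336829 = 5,333.6829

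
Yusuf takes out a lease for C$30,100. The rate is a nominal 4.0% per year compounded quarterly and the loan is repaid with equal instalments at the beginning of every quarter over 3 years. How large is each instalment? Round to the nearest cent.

With 4 periods per year: i = 0.01, n = 12.
Annuity-PV factor × (1+i) = 11.367628; PMT = 30100 / 11.367628 = 2,647.8698

C$2,647.87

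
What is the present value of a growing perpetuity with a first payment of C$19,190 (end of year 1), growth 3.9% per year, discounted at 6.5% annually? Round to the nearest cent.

PV = PMT / (i − g) = 19190 / (0.065 − 0.039) = 19190 / 0.026000 = 738,076.9231

C$738,076.92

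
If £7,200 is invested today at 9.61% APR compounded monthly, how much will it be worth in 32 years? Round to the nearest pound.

i = 0.0961/12 = 0.00800833 per month; n = 32·12 = 384.
FV = 7,200 × (1 + 0.00800833)^384 = 154,012.3450

£154,012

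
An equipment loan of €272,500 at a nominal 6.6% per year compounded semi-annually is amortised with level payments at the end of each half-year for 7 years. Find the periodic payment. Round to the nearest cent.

With 2 periods per year: i = 0.033, n = 14.
Annuity-PV factor = 11.068501; PMT = 272500 / 11.068501 = 24,619.4128

€24,619.41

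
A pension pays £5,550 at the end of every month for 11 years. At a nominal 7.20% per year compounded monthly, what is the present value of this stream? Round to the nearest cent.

£505,039.66

With 12 periods per year: i = 0.006, n = 132.
Annuity factor a(132|0.006) = 90.998137; PV = 5550 × 90.998137 = 505,039.6609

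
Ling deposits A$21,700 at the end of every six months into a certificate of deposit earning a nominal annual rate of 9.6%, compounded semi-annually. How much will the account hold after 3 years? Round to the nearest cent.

A$146,860.63

i = 0.096/2 = 0.048 per half-year; n = 3·2 = 6.
FV = 21700 × [(1+0.048)^6 − 1] / 0.048 = 21700 × 6.767771 = 146,860.6304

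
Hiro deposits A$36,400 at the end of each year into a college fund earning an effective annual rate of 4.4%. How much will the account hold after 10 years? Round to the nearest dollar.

FV = PMT · [(1+i)^n − 1] / i = 36400 · 12.231189 = 445,215.2679

A$445,215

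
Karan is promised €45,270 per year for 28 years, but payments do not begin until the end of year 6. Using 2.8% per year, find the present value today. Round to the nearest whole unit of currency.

Value one period before first payment (t=5): 45270 × [1 − (1+0.028)^(−28)] / 0.028 = 45270 × 19.231343 = 870,602.8823
PV₀ = 870,602.8823 / (1+0.028)^5 = 870,602.8823 / 1.148063 = 758,323.5220

€758,324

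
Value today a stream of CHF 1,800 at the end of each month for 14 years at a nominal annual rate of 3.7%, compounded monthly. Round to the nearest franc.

i = 0.037/12 = 0.00308333 per month; n = 14·12 = 168.
PV = 1800 × [1 − (1+0.00308333)^(−168)] / 0.00308333 = 1800 × 130.966794 = 235,740.2300

CHF 235,740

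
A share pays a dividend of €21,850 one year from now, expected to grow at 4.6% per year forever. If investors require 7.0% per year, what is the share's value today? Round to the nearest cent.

€910,416.67

PV = D₁/(r − g) = 21850/(0.07 − 0.046) = 910,416.6667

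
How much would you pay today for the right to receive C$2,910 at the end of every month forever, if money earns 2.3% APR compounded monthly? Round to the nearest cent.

Periodic rate i = 0.023/12 = 0.00191667.
PV = PMT / i = 2910 / 0.00191667 = 1,518,260.8696

C$1,518,260.87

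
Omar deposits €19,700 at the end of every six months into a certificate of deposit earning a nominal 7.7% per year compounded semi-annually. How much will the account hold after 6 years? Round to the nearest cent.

With 2 periods per year: i = 0.0385, n = 12.
FV = PMT · [(1+i)^n − 1] / i = 19700 · 14.897164 = 293,474.1280

€293,474.13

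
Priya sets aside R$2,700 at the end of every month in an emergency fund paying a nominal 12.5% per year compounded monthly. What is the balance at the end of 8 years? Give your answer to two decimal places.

R$441,743.66

i = 0.125/12 = 0.0104167 per month; n = 8·12 = 96.
Accumulation factor s(96|0.0104167) = 163.608765; FV = 2700 × 163.608765 = 441,743.6649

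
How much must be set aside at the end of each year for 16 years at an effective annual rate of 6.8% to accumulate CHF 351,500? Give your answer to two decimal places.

CHF 12,815.39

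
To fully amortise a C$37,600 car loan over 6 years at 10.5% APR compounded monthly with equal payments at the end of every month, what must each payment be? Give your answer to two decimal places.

C$706.09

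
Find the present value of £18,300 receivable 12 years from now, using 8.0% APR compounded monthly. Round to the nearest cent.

£7,029.30

With 12 periods per year: i = 0.00666667, n = 144.
Discount factor = (1+0.00666667)^(−144) = 0.384115; PV = 18,300 × 0.384115 = 7,029.2985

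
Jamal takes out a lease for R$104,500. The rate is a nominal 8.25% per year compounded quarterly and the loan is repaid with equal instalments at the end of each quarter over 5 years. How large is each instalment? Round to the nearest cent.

With 4 periods per year: i = 0.020625, n = 20.
Annuity-PV factor = 16.253238; PMT = 104500 / 16.253238 = 6,429.4879

R$6,429.49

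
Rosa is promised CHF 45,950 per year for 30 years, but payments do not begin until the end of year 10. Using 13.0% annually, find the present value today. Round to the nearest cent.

PV at t=9 (ordinary 30-year annuity): 45950 × a(30|0.13) = 45950 × 7.495653 = 344,425.2755
Discount back 9 years: 344,425.2755 × (1+0.13)^(−9) = 344,425.2755 × 0.332885 = 114,653.9505

CHF 114,653.95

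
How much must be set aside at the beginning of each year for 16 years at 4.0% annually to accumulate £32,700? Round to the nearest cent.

£1,440.69

FV-annuity factor × (1+i) = 22.697512; PMT = 32700 / 22.697512 = 1,440.6865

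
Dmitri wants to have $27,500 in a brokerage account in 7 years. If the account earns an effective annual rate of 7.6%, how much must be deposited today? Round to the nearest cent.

PV = FV·(1+i)^(−n) = 27,500 × 0.598845 = 16,468.2251

$16,468.23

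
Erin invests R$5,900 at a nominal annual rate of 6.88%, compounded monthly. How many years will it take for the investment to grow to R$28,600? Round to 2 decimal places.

Periodic rate i = 0.0688/12 = 0.00573333.
n = ln(28600/5900) / ln(1+0.00573333) = ln(4.84746) / 0.005717 = 276.1003 months
= 276.1003/12 years

23.01 years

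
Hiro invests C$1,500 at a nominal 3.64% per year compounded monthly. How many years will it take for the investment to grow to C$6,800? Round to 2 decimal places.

Periodic rate i = 0.0364/12 = 0.00303333.
n = ln(6800/1500) / ln(1+0.00303333) = ln(4.53333) / 0.003029 = 499.0380 months
= 499.0380/12 years

41.59 years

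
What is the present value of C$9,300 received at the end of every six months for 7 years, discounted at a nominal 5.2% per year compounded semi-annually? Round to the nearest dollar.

i = 0.052/2 = 0.026 per half-year; n = 7·2 = 14.
Annuity factor a(14|0.026) = 11.610345; PV = 9300 × 11.610345 = 107,976.2042

C$107,976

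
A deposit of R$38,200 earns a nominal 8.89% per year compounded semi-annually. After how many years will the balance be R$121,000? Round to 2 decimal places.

13.26 years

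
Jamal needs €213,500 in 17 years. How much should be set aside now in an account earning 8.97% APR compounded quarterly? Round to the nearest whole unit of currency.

€47,256

i = 0.0897/4 = 0.022425 per quarter; n = 17·4 = 68.
PV = FV·(1+i)^(−n) = 213,500 × 0.221340 = 47,256.1774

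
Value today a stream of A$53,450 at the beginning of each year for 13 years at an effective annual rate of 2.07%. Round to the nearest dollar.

A$616,280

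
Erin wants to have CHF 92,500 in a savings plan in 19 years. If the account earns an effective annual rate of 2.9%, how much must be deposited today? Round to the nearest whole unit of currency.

PV = FV·(1+i)^(−n) = 92,500 × 0.580909 = 53,734.0546

CHF 53,734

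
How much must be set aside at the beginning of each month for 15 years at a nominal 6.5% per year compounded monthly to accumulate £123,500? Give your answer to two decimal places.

With 12 periods per year: i = 0.00541667, n = 180.
PMT = 123500 / ( [(1+0.00541667)^180 − 1] / 0.00541667 × (1+i) ) = 123500 / 305.188967 = 404.6673

£404.67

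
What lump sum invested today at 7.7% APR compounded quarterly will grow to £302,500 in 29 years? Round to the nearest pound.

£33,125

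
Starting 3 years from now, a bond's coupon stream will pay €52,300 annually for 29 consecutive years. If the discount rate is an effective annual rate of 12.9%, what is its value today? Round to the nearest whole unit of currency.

Value one period before first payment (t=2): 52300 × [1 − (1+0.129)^(−29)] / 0.129 = 52300 × 7.522172 = 393,409.5890
PV₀ = 393,409.5890 / (1+0.129)^2 = 393,409.5890 / 1.274641 = 308,643.4447

€308,643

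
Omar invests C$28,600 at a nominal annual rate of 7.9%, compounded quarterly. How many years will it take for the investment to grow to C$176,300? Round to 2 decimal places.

23.25 years

Periodic rate i = 0.079/4 = 0.01975.
n = ln(176300/28600) / ln(1+0.01975) = ln(6.16434) / 0.019557 = 92.9966 quarters
= 92.9966/4 years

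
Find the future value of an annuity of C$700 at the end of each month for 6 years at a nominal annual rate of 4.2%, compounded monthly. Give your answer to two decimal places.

With 12 periods per year: i = 0.0035, n = 72.
FV = PMT · [(1+i)^n − 1] / i = 700 · 81.722884 = 57,206.0187

C$57,206.02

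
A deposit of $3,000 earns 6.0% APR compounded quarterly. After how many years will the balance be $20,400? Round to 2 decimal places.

32.19 years

Periodic rate i = 0.06/4 = 0.015.
(1+i)^n = 20400/3000 = 6.80000, so n = ln 6.80000 / ln 1.015 = 128.7509 quarters
= 128.7509/4 years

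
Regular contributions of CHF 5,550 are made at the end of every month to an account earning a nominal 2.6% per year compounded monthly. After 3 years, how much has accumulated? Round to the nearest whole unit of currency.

CHF 207,565

With 12 periods per year: i = 0.00216667, n = 36.
FV = PMT · [(1+i)^n − 1] / i = 5550 · 37.399126 = 207,565.1486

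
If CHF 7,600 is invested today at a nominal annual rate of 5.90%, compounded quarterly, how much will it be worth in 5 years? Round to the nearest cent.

With 4 periods per year: i = 0.01475, n = 20.
7,600 × (1+0.01475)^20 = 7,600 × 1.340236 = 10,185.7917

CHF 10,185.79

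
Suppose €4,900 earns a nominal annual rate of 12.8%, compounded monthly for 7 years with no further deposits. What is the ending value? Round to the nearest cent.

i = 0.128/12 = 0.0106667 per month; n = 7·12 = 84.
FV = 4,900 × (1 + 0.0106667)^84 = 11,947.1201

€11,947.12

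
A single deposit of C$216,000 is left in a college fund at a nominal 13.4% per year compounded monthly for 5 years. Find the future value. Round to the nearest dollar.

C$420,551

i = 0.134/12 = 0.0111667 per month; n = 5·12 = 60.
FV = PV·(1+i)^n = 216,000 × 1.946994 = 420,550.7625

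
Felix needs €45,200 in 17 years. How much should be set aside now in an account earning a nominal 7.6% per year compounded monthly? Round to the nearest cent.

With 12 periods per year: i = 0.00633333, n = 204.
PV = 45,200 / (1 + 0.00633333)^204 = 45,200 / 3.625259 = 12,468.0731

€12,468.07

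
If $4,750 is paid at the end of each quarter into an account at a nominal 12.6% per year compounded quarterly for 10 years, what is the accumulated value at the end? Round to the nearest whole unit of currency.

With 4 periods per year: i = 0.0315, n = 40.
Accumulation factor s(40|0.0315) = 78.017668; FV = 4750 × 78.017668 = 370,583.9247

$370,584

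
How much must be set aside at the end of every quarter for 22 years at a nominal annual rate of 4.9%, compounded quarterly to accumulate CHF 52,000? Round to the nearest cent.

CHF 331.84

i = 0.049/4 = 0.01225 per quarter; n = 22·4 = 88.
FV-annuity factor = 156.703009; PMT = 52000 / 156.703009 = 331.8379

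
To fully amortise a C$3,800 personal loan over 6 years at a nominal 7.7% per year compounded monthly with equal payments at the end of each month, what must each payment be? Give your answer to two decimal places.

C$66.07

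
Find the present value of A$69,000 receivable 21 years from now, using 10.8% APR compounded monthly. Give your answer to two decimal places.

Periodic rate i = 0.108/12 = 0.009; n = 21 × 12 = 252 periods.
PV = FV·(1+i)^(−n) = 69,000 × 0.104575 = 7,215.6457

A$7,215.65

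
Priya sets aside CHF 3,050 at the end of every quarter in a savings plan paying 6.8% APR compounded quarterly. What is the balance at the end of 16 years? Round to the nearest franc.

CHF 348,294

With 4 periods per year: i = 0.017, n = 64.
Accumulation factor s(64|0.017) = 114.194781; FV = 3050 × 114.194781 = 348,294.0809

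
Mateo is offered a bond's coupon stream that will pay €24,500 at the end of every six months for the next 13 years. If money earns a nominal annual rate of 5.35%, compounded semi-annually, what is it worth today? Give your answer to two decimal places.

With 2 periods per year: i = 0.02675, n = 26.
PV = 24500 × [1 − (1+0.02675)^(−26)] / 0.02675 = 24500 × 18.564300 = 454,825.3531

€454,825.35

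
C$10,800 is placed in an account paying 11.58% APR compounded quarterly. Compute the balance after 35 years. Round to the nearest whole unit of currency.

Periodic rate i = 0.1158/4 = 0.02895; n = 35 × 4 = 140 periods.
FV = 10,800 × (1 + 0.02895)^140 = 586,977.9217

C$586,978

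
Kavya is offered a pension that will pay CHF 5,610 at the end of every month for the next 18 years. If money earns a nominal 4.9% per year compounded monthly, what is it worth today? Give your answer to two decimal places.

CHF 804,132.94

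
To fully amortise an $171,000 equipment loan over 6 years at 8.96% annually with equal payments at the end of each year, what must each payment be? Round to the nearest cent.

PMT = 171000 / ( [1 − (1+0.0896)^(−6)] / 0.0896 ) = 171000 / 4.491273 = 38,073.8339

$38,073.83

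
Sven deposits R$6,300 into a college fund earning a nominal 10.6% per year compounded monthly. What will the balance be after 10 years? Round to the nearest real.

Periodic rate i = 0.106/12 = 0.00883333; n = 10 × 12 = 120 periods.
FV = PV·(1+i)^n = 6,300 × 2.872968 = 18,099.6998

R$18,100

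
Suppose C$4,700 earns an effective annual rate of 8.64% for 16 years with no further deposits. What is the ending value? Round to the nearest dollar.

FV = 4,700 × (1 + 0.0864)^16 = 17,698.3985

C$17,698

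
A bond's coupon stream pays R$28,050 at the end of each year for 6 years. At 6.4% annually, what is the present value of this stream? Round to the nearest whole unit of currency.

PV = PMT · [1 − (1+i)^(−n)] / i = 28050 · 4.856127 = 136,214.3603

R$136,214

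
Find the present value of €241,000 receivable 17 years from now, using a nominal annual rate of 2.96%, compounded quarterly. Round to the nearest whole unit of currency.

Periodic rate i = 0.0296/4 = 0.0074; n = 17 × 4 = 68 periods.
PV = FV·(1+i)^(−n) = 241,000 × 0.605714 = 145,977.0823

€145,977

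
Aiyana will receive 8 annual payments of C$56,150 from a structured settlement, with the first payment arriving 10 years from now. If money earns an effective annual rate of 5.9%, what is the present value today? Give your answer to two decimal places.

C$208,970.00

PV at t=9 (ordinary 8-year annuity): 56150 × a(8|0.059) = 56150 × 6.234445 = 350,064.1061
PV₀ = 350,064.1061 / (1+0.059)^9 = 350,064.1061 / 1.675188 = 208,969.9995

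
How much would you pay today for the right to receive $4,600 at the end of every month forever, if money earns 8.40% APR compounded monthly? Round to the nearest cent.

Periodic rate i = 0.084/12 = 0.007.
PV = C/r = 4600/0.007 = 657,142.8571

$657,142.86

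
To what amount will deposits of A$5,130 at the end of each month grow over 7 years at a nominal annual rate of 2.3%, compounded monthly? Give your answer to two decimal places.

i = 0.023/12 = 0.00191667 per month; n = 7·12 = 84.
Accumulation factor s(84|0.00191667) = 91.045550; FV = 5130 × 91.045550 = 467,063.6690

A$467,063.67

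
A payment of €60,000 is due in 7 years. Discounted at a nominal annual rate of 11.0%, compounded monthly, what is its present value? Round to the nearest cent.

i = 0.11/12 = 0.00916667 per month; n = 7·12 = 84.
Discount factor = (1+0.00916667)^(−84) = 0.464640; PV = 60,000 × 0.464640 = 27,878.4032

€27,878.40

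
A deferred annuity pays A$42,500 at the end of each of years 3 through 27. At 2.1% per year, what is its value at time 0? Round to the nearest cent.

A$786,699.53

PV at t=2 (ordinary 25-year annuity): 42500 × a(25|0.021) = 42500 × 19.296185 = 820,087.8423
PV₀ = 820,087.8423 / (1+0.021)^2 = 820,087.8423 / 1.042441 = 786,699.5276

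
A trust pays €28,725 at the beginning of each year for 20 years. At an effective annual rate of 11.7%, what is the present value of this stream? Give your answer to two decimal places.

PV = 28725 × [1 − (1+0.117)^(−20)] / 0.117 × (1+i) = 28725 × 8.502760 = 244,241.7831
(annuity-due: payments at period start, so ×(1+i).)

€244,241.78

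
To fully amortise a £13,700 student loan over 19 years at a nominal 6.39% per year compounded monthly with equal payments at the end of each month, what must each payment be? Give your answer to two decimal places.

With 12 periods per year: i = 0.005325, n = 228.
Annuity-PV factor = 131.843134; PMT = 13700 / 131.843134 = 103.9114

£103.91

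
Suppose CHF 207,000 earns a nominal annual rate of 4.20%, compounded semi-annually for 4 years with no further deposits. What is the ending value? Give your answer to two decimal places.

CHF 244,442.26

Periodic rate i = 0.042/2 = 0.021; n = 4 × 2 = 8 periods.
FV = PV·(1+i)^n = 207,000 × 1.180880 = 244,442.2554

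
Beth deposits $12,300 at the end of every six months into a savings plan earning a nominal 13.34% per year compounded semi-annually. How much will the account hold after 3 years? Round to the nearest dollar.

$87,257

i = 0.1334/2 = 0.0667 per half-year; n = 3·2 = 6.
FV = 12300 × [(1+0.0667)^6 − 1] / 0.0667 = 12300 × 7.094049 = 87,256.8026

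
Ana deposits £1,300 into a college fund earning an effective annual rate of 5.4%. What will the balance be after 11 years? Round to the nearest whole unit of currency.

£2,318

FV = 1,300 × (1 + 0.054)^11 = 2,318.4091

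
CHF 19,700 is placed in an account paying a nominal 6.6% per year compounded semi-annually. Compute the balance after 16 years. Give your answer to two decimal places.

With 2 periods per year: i = 0.033, n = 32.
FV = 19,700 × (1 + 0.033)^32 = 55,677.0882

CHF 55,677.09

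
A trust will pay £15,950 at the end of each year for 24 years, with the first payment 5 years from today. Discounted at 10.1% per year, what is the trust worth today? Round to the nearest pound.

Value one period before first payment (t=4): 15950 × [1 − (1+0.101)^(−24)] / 0.101 = 15950 × 8.917471 = 142,233.6562
PV₀ = 142,233.6562 / (1+0.101)^4 = 142,233.6562 / 1.469431 = 96,795.0388

£96,795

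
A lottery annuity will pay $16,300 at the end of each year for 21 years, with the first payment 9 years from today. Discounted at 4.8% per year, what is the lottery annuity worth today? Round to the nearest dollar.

$146,185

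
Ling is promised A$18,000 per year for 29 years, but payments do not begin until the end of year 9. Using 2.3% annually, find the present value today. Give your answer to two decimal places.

A$315,037.64

PV at t=8 (ordinary 29-year annuity): 18000 × a(29|0.023) = 18000 × 20.993991 = 377,891.8408
PV₀ = 377,891.8408 / (1+0.023)^8 = 377,891.8408 / 1.199513 = 315,037.6399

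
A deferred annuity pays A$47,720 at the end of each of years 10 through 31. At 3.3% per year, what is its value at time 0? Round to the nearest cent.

PV at t=9 (ordinary 22-year annuity): 47720 × a(22|0.033) = 47720 × 15.468323 = 738,148.3657
Discount back 9 years: 738,148.3657 × (1+0.033)^(−9) = 738,148.3657 × 0.746616 = 551,113.1438

A$551,113.14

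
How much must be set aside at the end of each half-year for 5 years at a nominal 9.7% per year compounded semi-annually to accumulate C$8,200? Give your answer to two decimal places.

Periodic rate i = 0.097/2 = 0.0485; n = 5 × 2 = 10 periods.
PMT = 8200 / ( [(1+0.0485)^10 − 1] / 0.0485 ) = 8200 / 12.490180 = 656.5158

C$656.52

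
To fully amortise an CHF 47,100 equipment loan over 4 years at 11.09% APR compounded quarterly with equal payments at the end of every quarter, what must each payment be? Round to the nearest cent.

i = 0.1109/4 = 0.027725 per quarter; n = 4·4 = 16.
Annuity-PV factor = 12.782379; PMT = 47100 / 12.782379 = 3,684.7600

CHF 3,684.76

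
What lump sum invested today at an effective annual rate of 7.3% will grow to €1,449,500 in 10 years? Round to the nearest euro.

€716,508

PV = FV·(1+i)^(−n) = 1,449,500 × 0.494314 = 716,507.9278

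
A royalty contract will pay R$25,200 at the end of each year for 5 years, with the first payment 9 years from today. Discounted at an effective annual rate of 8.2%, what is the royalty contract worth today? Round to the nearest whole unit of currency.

R$53,280

Value one period before first payment (t=8): 25200 × [1 − (1+0.082)^(−5)] / 0.082 = 25200 × 3.971752 = 100,088.1432
PV₀ = 100,088.1432 / (1+0.082)^8 = 100,088.1432 / 1.878530 = 53,280.0405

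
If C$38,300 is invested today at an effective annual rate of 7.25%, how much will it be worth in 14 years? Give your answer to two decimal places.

C$102,037.78

FV = 38,300 × (1 + 0.0725)^14 = 102,037.7764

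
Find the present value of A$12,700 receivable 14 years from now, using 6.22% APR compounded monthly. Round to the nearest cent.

With 12 periods per year: i = 0.00518333, n = 168.
Discount factor = (1+0.00518333)^(−168) = 0.419559; PV = 12,700 × 0.419559 = 5,328.4002

A$5,328.40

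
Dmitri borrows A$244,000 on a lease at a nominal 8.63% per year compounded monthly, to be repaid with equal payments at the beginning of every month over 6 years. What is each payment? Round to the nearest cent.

i = 0.0863/12 = 0.00719167 per month; n = 6·12 = 72.
Annuity-PV factor × (1+i) = 56.449175; PMT = 244000 / 56.449175 = 4,322.4723

A$4,322.47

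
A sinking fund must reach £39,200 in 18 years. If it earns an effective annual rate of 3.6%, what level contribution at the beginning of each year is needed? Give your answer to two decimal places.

PMT = 39200 / ( [(1+0.036)^18 − 1] / 0.036 × (1+i) ) = 39200 / 25.613950 = 1,530.4161

£1,530.42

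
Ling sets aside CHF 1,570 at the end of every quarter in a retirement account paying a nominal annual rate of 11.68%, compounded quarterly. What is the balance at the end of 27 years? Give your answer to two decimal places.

Periodic rate i = 0.1168/4 = 0.0292; n = 27 × 4 = 108 periods.
FV = PMT · [(1+i)^n − 1] / i = 1570 · 732.396333 = 1,149,862.2428

CHF 1,149,862.24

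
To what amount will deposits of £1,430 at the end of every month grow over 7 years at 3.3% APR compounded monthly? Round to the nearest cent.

Periodic rate i = 0.033/12 = 0.00275; n = 7 × 12 = 84 periods.
FV = PMT · [(1+i)^n − 1] / i = 1430 · 94.349044 = 134,919.1335

£134,919.13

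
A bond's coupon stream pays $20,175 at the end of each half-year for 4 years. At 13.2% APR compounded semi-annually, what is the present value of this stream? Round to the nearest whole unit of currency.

With 2 periods per year: i = 0.066, n = 8.
PV = 20175 × [1 − (1+0.066)^(−8)] / 0.066 = 20175 × 6.064978 = 122,360.9226

$122,361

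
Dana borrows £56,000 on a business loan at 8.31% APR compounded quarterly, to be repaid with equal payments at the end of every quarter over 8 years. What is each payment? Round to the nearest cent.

With 4 periods per year: i = 0.020775, n = 32.
Annuity-PV factor = 23.206162; PMT = 56000 / 23.206162 = 2,413.1522

£2,413.15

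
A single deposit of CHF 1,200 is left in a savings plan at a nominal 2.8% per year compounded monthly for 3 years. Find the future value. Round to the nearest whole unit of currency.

CHF 1,305

Periodic rate i = 0.028/12 = 0.00233333; n = 3 × 12 = 36 periods.
1,200 × (1+0.00233333)^36 = 1,200 × 1.087522 = 1,305.0270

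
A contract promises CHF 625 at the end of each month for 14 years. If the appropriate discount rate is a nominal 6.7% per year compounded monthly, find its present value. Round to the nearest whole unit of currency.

With 12 periods per year: i = 0.00558333, n = 168.
PV = PMT · [1 − (1+i)^(−n)] / i = 625 · 108.818087 = 68,011.3045

CHF 68,011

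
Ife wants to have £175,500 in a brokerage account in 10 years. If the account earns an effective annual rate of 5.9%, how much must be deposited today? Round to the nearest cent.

PV = FV·(1+i)^(−n) = 175,500 × 0.563690 = 98,927.6106

£98,927.61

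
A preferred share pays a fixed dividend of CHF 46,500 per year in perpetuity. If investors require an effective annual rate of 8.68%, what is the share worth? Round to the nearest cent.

PV = PMT / i = 46500 / 0.0868 = 535,714.2857

CHF 535,714.29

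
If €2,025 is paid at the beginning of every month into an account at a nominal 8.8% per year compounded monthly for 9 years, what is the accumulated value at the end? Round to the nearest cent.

€334,193.23

With 12 periods per year: i = 0.00733333, n = 108.
FV = 2025 × [(1+0.00733333)^108 − 1] / 0.00733333 × (1+i) = 2025 × 165.033692 = 334,193.2261
Payments are at the start of each period, so multiply by (1+i).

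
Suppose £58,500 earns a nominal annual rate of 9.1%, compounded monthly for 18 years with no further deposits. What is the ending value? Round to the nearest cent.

i = 0.091/12 = 0.00758333 per month; n = 18·12 = 216.
58,500 × (1+0.00758333)^216 = 58,500 × 5.113175 = 299,120.7164

£299,120.72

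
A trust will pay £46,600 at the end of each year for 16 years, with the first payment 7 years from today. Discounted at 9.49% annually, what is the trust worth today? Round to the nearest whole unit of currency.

PV at t=6 (ordinary 16-year annuity): 46600 × a(16|0.0949) = 46600 × 8.067149 = 375,929.1326
Discount back 6 years: 375,929.1326 × (1+0.0949)^(−6) = 375,929.1326 × 0.580435 = 218,202.2618

£218,202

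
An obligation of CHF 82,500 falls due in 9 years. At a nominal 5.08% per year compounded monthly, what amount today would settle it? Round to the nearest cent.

CHF 52,277.36

i = 0.0508/12 = 0.00423333 per month; n = 9·12 = 108.
PV = FV·(1+i)^(−n) = 82,500 × 0.633665 = 52,277.3559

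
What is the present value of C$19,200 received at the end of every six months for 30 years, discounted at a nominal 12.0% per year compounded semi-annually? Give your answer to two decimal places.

With 2 periods per year: i = 0.06, n = 60.
PV = PMT · [1 − (1+i)^(−n)] / i = 19200 · 16.161428 = 310,299.4119

C$310,299.41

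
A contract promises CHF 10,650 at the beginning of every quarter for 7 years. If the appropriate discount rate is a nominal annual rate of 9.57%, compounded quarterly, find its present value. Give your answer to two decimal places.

CHF 220,688.32

i = 0.0957/4 = 0.023925 per quarter; n = 7·4 = 28.
PV = 10650 × [1 − (1+0.023925)^(−28)] / 0.023925 × (1+i) = 10650 × 20.721908 = 220,688.3219
Payments are at the start of each period, so multiply by (1+i).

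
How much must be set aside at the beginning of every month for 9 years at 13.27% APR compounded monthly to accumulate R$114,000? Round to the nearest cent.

R$546.95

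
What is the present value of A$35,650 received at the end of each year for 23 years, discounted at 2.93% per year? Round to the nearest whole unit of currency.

Annuity factor a(23|0.0293) = 16.563930; PV = 35650 × 16.563930 = 590,504.1174

A$590,504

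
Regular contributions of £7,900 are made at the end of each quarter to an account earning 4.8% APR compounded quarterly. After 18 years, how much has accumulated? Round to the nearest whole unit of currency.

£895,637

Periodic rate i = 0.048/4 = 0.012; n = 18 × 4 = 72 periods.
FV = 7900 × [(1+0.012)^72 − 1] / 0.012 = 7900 × 113.371782 = 895,637.0788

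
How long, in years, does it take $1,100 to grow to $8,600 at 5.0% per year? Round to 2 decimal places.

42.15 years

n = ln(8600/1100) / ln(1+0.05) = ln(7.81818) / 0.048790 = 42.1489 years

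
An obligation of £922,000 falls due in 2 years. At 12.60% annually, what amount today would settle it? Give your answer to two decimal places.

Discount factor = (1+0.126)^(−2) = 0.788721; PV = 922,000 × 0.788721 = 727,200.4518

£727,200.45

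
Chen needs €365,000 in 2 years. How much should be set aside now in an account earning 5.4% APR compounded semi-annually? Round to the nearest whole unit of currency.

With 2 periods per year: i = 0.027, n = 4.
PV = 365,000 / (1 + 0.027)^4 = 365,000 / 1.112453 = 328,103.6714

€328,104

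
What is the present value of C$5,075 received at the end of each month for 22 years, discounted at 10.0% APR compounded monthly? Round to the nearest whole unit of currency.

C$540,903

Periodic rate i = 0.1/12 = 0.00833333; n = 22 × 12 = 264 periods.
PV = PMT · [1 − (1+i)^(−n)] / i = 5075 · 106.581856 = 540,902.9206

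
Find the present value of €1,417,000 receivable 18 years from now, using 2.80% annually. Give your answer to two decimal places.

€861,973.25

PV = FV·(1+i)^(−n) = 1,417,000 × 0.608309 = 861,973.2460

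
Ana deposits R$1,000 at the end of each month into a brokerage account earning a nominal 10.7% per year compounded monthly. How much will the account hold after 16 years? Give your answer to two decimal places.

With 12 periods per year: i = 0.00891667, n = 192.
Accumulation factor s(192|0.00891667) = 504.465872; FV = 1000 × 504.465872 = 504,465.8719

R$504,465.87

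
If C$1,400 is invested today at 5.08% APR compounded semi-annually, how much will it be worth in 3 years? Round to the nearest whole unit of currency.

C$1,627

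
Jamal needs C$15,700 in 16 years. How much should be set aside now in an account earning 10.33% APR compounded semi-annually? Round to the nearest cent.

With 2 periods per year: i = 0.05165, n = 32.
PV = 15,700 / (1 + 0.05165)^32 = 15,700 / 5.010479 = 3,133.4330

C$3,133.43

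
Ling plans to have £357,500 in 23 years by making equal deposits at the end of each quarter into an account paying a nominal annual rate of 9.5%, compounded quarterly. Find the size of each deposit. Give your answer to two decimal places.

£1,107.51

i = 0.095/4 = 0.02375 per quarter; n = 23·4 = 92.
PMT = 357500 / ( [(1+0.02375)^92 − 1] / 0.02375 ) = 357500 / 322.796990 = 1,107.5072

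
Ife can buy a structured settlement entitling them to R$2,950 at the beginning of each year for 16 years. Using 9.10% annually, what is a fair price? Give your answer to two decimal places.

Annuity factor a(16|0.091) × (1+i) = 9.013323; PV = 2950 × 9.013323 = 26,589.3037
Payments are at the start of each period, so multiply by (1+i).

R$26,589.30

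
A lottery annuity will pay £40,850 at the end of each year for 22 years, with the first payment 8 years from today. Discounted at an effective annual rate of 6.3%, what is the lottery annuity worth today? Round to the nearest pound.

£312,532

Value one period before first payment (t=7): 40850 × [1 − (1+0.063)^(−22)] / 0.063 = 40850 × 11.733709 = 479,322.0101
PV₀ = 479,322.0101 / (1+0.063)^7 = 479,322.0101 / 1.533673 = 312,532.0210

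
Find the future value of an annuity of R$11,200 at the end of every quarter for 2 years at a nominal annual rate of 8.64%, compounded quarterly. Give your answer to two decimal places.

R$96,674.43

i = 0.0864/4 = 0.0216 per quarter; n = 2·4 = 8.
FV = 11200 × [(1+0.0216)^8 − 1] / 0.0216 = 11200 × 8.631645 = 96,674.4254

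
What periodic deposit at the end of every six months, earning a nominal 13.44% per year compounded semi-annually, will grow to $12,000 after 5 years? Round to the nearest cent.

$880.08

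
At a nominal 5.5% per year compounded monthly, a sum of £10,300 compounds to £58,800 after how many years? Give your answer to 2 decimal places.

Periodic rate i = 0.055/12 = 0.00458333.
(1+i)^n = 58800/10300 = 5.70874, so n = ln 5.70874 / ln 1.00458 = 380.9426 months
= 380.9426/12 years

31.75 years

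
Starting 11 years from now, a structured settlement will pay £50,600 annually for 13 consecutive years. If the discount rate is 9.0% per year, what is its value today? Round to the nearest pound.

£160,025

Value one period before first payment (t=10): 50600 × [1 − (1+0.09)^(−13)] / 0.09 = 50600 × 7.486904 = 378,837.3385
PV₀ = 378,837.3385 / (1+0.09)^10 = 378,837.3385 / 2.367364 = 160,024.9859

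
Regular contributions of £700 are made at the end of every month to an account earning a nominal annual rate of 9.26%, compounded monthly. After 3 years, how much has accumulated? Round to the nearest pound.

With 12 periods per year: i = 0.00771667, n = 36.
FV = PMT · [(1+i)^n − 1] / i = 700 · 41.315124 = 28,920.5869

£28,921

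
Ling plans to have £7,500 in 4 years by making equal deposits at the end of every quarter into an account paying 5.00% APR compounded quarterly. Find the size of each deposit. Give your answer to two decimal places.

Periodic rate i = 0.05/4 = 0.0125; n = 4 × 4 = 16 periods.
FV-annuity factor = 17.591164; PMT = 7500 / 17.591164 = 426.3504

£426.35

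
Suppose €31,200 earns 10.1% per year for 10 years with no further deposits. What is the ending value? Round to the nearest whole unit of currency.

FV = 31,200 × (1 + 0.101)^10 = 81,663.4613

€81,663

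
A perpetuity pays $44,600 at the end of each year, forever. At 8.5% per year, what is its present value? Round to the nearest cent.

$524,705.88

PV = C/r = 44600/0.085 = 524,705.8824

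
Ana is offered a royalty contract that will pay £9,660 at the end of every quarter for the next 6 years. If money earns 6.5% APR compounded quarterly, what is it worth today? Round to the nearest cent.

£190,713.57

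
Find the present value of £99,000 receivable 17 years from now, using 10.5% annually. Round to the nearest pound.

£18,133

Discount factor = (1+0.105)^(−17) = 0.183164; PV = 99,000 × 0.183164 = 18,133.2842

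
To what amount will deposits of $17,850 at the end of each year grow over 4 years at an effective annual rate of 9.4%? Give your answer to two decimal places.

Accumulation factor s(4|0.094) = 4.600175; FV = 17850 × 4.600175 = 82,113.1163

$82,113.12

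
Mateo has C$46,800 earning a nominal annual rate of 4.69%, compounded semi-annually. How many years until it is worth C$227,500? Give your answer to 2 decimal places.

34.11 years

Periodic rate i = 0.0469/2 = 0.02345.
n = ln(227500/46800) / ln(1+0.02345) = ln(4.86111) / 0.023179 = 68.2190 half-years
= 68.2190/2 years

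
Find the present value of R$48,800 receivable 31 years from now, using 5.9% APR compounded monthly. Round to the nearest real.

R$7,871

i = 0.059/12 = 0.00491667 per month; n = 31·12 = 372.
Discount factor = (1+0.00491667)^(−372) = 0.161295; PV = 48,800 × 0.161295 = 7,871.2110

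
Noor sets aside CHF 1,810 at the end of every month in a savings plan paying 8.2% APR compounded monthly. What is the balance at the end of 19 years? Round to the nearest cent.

With 12 periods per year: i = 0.00683333, n = 228.
Accumulation factor s(228|0.00683333) = 545.006762; FV = 1810 × 545.006762 = 986,462.2395

CHF 986,462.24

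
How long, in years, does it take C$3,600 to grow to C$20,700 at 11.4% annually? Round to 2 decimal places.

16.20 years

(1+i)^n = 20700/3600 = 5.75000, so n = ln 5.75000 / ln 1.114 = 16.2027 years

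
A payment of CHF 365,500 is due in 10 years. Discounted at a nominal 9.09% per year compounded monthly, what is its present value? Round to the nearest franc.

CHF 147,775

i = 0.0909/12 = 0.007575 per month; n = 10·12 = 120.
PV = FV·(1+i)^(−n) = 365,500 × 0.404310 = 147,775.1451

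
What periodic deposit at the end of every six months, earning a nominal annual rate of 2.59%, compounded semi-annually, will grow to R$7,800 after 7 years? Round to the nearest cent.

R$511.75

i = 0.0259/2 = 0.01295 per half-year; n = 7·2 = 14.
PMT = 7800 / ( [(1+0.01295)^14 − 1] / 0.01295 ) = 7800 / 15.241725 = 511.7531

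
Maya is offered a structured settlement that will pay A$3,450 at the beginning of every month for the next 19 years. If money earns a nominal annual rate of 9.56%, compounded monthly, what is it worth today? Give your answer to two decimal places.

A$365,011.68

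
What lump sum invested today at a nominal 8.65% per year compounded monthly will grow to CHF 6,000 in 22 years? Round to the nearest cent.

i = 0.0865/12 = 0.00720833 per month; n = 22·12 = 264.
PV = FV·(1+i)^(−n) = 6,000 × 0.150142 = 900.8517

CHF 900.85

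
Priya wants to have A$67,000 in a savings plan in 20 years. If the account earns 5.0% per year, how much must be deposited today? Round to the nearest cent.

A$25,251.60

Discount factor = (1+0.05)^(−20) = 0.376889; PV = 67,000 × 0.376889 = 25,251.5954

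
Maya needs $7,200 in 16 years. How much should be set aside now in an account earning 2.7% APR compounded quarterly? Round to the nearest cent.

$4,681.10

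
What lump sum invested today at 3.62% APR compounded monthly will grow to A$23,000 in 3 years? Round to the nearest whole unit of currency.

With 12 periods per year: i = 0.00301667, n = 36.
PV = 23,000 / (1 + 0.00301667)^36 = 23,000 / 1.114534 = 20,636.4245

A$20,636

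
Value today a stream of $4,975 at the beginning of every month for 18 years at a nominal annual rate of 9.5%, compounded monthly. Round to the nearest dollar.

$518,062

i = 0.095/12 = 0.00791667 per month; n = 18·12 = 216.
PV = PMT · [1 − (1+i)^(−n)] / i × (1+i) = 4975 · 104.133148 = 518,062.4134
Payments are at the start of each period, so multiply by (1+i).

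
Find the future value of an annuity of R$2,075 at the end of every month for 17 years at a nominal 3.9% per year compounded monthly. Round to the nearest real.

With 12 periods per year: i = 0.00325, n = 204.
FV = PMT · [(1+i)^n − 1] / i = 2075 · 288.775479 = 599,209.1190

R$599,209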